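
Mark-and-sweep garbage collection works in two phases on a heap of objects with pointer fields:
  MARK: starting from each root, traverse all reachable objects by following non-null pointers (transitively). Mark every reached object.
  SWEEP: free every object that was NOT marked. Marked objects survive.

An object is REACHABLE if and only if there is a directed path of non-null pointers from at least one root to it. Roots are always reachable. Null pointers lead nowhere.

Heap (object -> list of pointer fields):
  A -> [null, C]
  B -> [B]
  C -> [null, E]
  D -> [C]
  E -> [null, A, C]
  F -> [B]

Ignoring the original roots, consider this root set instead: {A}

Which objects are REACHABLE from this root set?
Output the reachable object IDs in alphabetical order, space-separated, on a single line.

Roots: A
Mark A: refs=null C, marked=A
Mark C: refs=null E, marked=A C
Mark E: refs=null A C, marked=A C E
Unmarked (collected): B D F

Answer: A C E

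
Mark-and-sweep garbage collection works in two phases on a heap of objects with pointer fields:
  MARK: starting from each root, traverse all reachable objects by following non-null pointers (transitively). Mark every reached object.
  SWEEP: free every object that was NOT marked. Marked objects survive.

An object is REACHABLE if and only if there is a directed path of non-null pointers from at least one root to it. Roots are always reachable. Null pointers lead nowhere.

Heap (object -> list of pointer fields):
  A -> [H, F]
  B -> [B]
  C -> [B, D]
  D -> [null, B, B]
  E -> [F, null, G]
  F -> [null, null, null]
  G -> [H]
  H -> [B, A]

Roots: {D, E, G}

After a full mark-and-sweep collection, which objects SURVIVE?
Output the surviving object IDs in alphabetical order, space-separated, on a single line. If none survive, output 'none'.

Roots: D E G
Mark D: refs=null B B, marked=D
Mark E: refs=F null G, marked=D E
Mark G: refs=H, marked=D E G
Mark B: refs=B, marked=B D E G
Mark F: refs=null null null, marked=B D E F G
Mark H: refs=B A, marked=B D E F G H
Mark A: refs=H F, marked=A B D E F G H
Unmarked (collected): C

Answer: A B D E F G H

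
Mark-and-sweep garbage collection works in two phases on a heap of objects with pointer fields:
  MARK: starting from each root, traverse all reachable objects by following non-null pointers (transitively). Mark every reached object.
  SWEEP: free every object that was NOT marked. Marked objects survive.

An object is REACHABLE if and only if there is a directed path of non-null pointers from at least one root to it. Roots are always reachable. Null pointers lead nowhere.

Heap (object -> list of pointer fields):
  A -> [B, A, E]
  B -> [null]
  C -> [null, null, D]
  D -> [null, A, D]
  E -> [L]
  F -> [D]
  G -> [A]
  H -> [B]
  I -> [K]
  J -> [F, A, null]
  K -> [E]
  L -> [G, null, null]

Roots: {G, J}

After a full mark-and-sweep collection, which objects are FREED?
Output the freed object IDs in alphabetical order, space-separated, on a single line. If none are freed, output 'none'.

Answer: C H I K

Derivation:
Roots: G J
Mark G: refs=A, marked=G
Mark J: refs=F A null, marked=G J
Mark A: refs=B A E, marked=A G J
Mark F: refs=D, marked=A F G J
Mark B: refs=null, marked=A B F G J
Mark E: refs=L, marked=A B E F G J
Mark D: refs=null A D, marked=A B D E F G J
Mark L: refs=G null null, marked=A B D E F G J L
Unmarked (collected): C H I K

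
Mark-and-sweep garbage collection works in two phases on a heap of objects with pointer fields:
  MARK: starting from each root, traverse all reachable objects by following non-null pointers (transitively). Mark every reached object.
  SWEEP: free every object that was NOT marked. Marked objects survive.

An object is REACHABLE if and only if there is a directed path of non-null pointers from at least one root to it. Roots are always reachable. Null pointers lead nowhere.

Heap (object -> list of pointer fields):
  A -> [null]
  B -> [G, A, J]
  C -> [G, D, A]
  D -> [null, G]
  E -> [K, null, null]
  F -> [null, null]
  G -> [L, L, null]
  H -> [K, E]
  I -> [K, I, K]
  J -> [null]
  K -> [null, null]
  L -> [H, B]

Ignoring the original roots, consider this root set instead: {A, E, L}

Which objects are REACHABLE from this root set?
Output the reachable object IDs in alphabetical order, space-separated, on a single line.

Roots: A E L
Mark A: refs=null, marked=A
Mark E: refs=K null null, marked=A E
Mark L: refs=H B, marked=A E L
Mark K: refs=null null, marked=A E K L
Mark H: refs=K E, marked=A E H K L
Mark B: refs=G A J, marked=A B E H K L
Mark G: refs=L L null, marked=A B E G H K L
Mark J: refs=null, marked=A B E G H J K L
Unmarked (collected): C D F I

Answer: A B E G H J K L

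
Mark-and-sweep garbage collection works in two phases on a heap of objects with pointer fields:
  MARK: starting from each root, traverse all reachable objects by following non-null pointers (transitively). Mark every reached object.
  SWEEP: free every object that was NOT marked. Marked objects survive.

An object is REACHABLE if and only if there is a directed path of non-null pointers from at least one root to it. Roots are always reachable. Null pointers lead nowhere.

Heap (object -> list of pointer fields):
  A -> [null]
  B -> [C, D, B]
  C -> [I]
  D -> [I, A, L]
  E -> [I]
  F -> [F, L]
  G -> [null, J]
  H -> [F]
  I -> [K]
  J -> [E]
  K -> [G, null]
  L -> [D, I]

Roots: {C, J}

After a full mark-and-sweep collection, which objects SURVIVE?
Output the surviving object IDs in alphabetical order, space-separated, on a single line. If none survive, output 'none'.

Roots: C J
Mark C: refs=I, marked=C
Mark J: refs=E, marked=C J
Mark I: refs=K, marked=C I J
Mark E: refs=I, marked=C E I J
Mark K: refs=G null, marked=C E I J K
Mark G: refs=null J, marked=C E G I J K
Unmarked (collected): A B D F H L

Answer: C E G I J K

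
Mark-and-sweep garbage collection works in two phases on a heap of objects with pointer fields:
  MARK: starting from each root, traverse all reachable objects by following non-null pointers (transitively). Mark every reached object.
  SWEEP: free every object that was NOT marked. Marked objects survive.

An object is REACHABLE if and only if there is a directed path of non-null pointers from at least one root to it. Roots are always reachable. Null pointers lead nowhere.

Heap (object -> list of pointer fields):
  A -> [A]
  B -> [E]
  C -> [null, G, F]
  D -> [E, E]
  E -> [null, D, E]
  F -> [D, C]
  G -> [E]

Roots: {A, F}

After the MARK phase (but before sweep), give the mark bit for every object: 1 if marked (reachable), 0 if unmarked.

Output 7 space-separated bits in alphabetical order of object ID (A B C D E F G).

Answer: 1 0 1 1 1 1 1

Derivation:
Roots: A F
Mark A: refs=A, marked=A
Mark F: refs=D C, marked=A F
Mark D: refs=E E, marked=A D F
Mark C: refs=null G F, marked=A C D F
Mark E: refs=null D E, marked=A C D E F
Mark G: refs=E, marked=A C D E F G
Unmarked (collected): B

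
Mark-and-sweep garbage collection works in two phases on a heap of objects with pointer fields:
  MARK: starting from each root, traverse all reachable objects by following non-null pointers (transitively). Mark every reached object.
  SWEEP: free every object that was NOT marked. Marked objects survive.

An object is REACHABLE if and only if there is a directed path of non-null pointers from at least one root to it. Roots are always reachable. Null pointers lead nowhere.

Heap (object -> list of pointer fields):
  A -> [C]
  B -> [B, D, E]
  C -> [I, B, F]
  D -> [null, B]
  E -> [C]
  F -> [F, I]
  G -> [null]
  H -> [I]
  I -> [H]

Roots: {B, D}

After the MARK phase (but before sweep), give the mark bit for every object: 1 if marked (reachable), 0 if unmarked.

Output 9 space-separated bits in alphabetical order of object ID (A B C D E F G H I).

Roots: B D
Mark B: refs=B D E, marked=B
Mark D: refs=null B, marked=B D
Mark E: refs=C, marked=B D E
Mark C: refs=I B F, marked=B C D E
Mark I: refs=H, marked=B C D E I
Mark F: refs=F I, marked=B C D E F I
Mark H: refs=I, marked=B C D E F H I
Unmarked (collected): A G

Answer: 0 1 1 1 1 1 0 1 1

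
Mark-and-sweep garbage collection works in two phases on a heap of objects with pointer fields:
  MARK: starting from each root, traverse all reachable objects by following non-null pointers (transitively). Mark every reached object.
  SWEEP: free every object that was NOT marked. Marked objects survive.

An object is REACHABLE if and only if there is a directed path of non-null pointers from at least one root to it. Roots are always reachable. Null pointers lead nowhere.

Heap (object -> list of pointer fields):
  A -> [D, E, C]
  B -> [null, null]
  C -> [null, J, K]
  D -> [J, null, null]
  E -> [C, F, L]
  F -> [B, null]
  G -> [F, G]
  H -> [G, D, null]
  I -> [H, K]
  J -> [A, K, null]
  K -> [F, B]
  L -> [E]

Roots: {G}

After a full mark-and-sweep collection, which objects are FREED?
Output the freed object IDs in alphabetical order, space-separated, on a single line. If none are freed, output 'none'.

Answer: A C D E H I J K L

Derivation:
Roots: G
Mark G: refs=F G, marked=G
Mark F: refs=B null, marked=F G
Mark B: refs=null null, marked=B F G
Unmarked (collected): A C D E H I J K L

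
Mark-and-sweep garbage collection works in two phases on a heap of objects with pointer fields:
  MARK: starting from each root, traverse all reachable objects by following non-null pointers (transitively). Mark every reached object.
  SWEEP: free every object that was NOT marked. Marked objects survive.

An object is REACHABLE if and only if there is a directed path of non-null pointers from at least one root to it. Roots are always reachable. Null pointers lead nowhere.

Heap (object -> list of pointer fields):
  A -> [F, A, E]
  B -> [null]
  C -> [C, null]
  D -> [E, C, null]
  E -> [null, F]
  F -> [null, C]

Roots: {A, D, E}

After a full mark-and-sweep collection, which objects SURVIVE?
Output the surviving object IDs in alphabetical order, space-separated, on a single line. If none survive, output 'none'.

Roots: A D E
Mark A: refs=F A E, marked=A
Mark D: refs=E C null, marked=A D
Mark E: refs=null F, marked=A D E
Mark F: refs=null C, marked=A D E F
Mark C: refs=C null, marked=A C D E F
Unmarked (collected): B

Answer: A C D E F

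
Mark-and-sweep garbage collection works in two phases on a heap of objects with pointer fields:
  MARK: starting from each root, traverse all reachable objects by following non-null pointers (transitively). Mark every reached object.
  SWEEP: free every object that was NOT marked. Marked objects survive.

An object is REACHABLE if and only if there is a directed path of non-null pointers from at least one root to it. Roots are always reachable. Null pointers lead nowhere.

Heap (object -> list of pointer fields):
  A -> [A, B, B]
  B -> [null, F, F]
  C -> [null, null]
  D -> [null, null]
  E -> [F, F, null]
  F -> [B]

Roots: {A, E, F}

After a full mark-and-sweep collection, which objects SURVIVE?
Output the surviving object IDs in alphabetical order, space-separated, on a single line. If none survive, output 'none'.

Answer: A B E F

Derivation:
Roots: A E F
Mark A: refs=A B B, marked=A
Mark E: refs=F F null, marked=A E
Mark F: refs=B, marked=A E F
Mark B: refs=null F F, marked=A B E F
Unmarked (collected): C D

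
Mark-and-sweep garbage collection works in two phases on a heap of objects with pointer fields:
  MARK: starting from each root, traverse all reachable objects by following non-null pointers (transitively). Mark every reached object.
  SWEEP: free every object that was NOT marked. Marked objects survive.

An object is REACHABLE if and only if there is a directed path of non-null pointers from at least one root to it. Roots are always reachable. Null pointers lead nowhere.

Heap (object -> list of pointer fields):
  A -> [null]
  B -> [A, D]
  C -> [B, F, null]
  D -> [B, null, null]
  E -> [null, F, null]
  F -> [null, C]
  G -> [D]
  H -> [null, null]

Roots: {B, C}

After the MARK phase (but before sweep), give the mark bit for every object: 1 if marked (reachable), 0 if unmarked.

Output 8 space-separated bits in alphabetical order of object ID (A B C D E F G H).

Roots: B C
Mark B: refs=A D, marked=B
Mark C: refs=B F null, marked=B C
Mark A: refs=null, marked=A B C
Mark D: refs=B null null, marked=A B C D
Mark F: refs=null C, marked=A B C D F
Unmarked (collected): E G H

Answer: 1 1 1 1 0 1 0 0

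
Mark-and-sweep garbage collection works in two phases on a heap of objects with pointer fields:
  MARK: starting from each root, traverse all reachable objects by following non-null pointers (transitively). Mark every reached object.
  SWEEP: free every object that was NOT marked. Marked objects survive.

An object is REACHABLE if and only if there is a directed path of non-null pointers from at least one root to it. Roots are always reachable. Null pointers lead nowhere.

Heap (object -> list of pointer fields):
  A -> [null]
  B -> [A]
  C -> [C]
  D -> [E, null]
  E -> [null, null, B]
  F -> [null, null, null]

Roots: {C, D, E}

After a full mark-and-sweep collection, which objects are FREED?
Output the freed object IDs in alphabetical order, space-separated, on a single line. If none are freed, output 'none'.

Roots: C D E
Mark C: refs=C, marked=C
Mark D: refs=E null, marked=C D
Mark E: refs=null null B, marked=C D E
Mark B: refs=A, marked=B C D E
Mark A: refs=null, marked=A B C D E
Unmarked (collected): F

Answer: F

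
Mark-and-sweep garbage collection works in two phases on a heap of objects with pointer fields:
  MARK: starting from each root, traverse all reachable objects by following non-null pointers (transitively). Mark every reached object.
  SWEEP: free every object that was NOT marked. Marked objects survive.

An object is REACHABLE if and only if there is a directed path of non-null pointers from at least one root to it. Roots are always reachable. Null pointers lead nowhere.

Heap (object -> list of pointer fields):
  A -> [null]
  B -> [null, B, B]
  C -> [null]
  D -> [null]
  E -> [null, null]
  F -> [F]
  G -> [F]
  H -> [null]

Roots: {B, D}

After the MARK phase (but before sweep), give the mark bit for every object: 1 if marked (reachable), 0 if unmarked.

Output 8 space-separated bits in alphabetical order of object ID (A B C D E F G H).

Roots: B D
Mark B: refs=null B B, marked=B
Mark D: refs=null, marked=B D
Unmarked (collected): A C E F G H

Answer: 0 1 0 1 0 0 0 0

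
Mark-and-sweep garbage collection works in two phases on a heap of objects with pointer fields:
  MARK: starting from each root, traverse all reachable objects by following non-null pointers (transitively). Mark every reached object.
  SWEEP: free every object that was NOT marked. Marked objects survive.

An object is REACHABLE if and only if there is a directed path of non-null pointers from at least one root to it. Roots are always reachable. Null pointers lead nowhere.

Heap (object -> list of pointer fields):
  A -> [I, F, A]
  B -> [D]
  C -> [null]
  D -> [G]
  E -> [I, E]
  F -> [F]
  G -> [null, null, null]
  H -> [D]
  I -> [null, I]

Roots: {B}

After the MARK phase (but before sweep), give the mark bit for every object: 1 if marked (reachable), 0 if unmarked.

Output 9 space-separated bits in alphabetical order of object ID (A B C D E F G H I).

Answer: 0 1 0 1 0 0 1 0 0

Derivation:
Roots: B
Mark B: refs=D, marked=B
Mark D: refs=G, marked=B D
Mark G: refs=null null null, marked=B D G
Unmarked (collected): A C E F H I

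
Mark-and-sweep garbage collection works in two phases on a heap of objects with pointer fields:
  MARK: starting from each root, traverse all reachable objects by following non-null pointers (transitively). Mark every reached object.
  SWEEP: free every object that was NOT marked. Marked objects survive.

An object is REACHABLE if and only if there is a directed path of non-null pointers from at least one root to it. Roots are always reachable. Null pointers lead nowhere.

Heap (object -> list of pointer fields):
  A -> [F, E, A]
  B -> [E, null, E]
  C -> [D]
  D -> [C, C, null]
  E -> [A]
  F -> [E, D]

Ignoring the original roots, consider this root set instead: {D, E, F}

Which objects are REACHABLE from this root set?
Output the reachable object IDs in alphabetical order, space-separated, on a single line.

Answer: A C D E F

Derivation:
Roots: D E F
Mark D: refs=C C null, marked=D
Mark E: refs=A, marked=D E
Mark F: refs=E D, marked=D E F
Mark C: refs=D, marked=C D E F
Mark A: refs=F E A, marked=A C D E F
Unmarked (collected): B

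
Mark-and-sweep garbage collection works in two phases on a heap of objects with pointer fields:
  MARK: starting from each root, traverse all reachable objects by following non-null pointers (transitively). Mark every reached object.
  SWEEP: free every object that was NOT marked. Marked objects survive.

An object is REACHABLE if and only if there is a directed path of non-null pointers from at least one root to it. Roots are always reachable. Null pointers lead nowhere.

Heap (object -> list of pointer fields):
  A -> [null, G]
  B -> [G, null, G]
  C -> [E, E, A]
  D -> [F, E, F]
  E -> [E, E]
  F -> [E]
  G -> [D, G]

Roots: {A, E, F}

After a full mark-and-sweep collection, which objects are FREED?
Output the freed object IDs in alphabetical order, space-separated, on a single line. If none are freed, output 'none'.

Answer: B C

Derivation:
Roots: A E F
Mark A: refs=null G, marked=A
Mark E: refs=E E, marked=A E
Mark F: refs=E, marked=A E F
Mark G: refs=D G, marked=A E F G
Mark D: refs=F E F, marked=A D E F G
Unmarked (collected): B C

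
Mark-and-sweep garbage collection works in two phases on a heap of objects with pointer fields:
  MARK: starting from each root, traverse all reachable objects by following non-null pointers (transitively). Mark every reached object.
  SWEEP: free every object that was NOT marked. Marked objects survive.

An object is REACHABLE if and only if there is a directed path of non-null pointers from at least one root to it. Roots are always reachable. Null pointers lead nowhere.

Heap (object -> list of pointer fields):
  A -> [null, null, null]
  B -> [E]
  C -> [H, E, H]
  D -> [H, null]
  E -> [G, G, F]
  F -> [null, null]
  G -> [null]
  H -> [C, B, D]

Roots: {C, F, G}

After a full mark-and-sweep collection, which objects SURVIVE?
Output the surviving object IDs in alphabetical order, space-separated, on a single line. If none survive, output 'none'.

Roots: C F G
Mark C: refs=H E H, marked=C
Mark F: refs=null null, marked=C F
Mark G: refs=null, marked=C F G
Mark H: refs=C B D, marked=C F G H
Mark E: refs=G G F, marked=C E F G H
Mark B: refs=E, marked=B C E F G H
Mark D: refs=H null, marked=B C D E F G H
Unmarked (collected): A

Answer: B C D E F G H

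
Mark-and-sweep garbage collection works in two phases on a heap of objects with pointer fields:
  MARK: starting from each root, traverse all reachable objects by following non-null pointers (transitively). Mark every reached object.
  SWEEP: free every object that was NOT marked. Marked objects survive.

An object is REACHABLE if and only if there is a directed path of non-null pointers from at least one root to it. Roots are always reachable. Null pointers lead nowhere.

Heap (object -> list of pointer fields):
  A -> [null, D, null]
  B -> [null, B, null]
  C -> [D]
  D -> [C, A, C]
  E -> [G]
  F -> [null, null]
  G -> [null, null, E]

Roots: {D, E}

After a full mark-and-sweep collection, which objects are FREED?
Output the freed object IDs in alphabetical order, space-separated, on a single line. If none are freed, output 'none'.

Roots: D E
Mark D: refs=C A C, marked=D
Mark E: refs=G, marked=D E
Mark C: refs=D, marked=C D E
Mark A: refs=null D null, marked=A C D E
Mark G: refs=null null E, marked=A C D E G
Unmarked (collected): B F

Answer: B F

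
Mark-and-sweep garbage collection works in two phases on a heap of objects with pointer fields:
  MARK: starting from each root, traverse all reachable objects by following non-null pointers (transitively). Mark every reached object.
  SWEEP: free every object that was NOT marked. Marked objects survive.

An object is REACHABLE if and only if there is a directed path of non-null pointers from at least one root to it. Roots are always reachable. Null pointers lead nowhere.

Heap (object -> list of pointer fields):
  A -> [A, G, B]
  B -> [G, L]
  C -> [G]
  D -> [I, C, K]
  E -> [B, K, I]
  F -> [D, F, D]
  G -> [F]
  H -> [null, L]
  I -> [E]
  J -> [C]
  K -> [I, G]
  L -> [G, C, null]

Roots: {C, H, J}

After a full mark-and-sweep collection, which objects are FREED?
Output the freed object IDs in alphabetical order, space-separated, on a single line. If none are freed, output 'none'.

Answer: A

Derivation:
Roots: C H J
Mark C: refs=G, marked=C
Mark H: refs=null L, marked=C H
Mark J: refs=C, marked=C H J
Mark G: refs=F, marked=C G H J
Mark L: refs=G C null, marked=C G H J L
Mark F: refs=D F D, marked=C F G H J L
Mark D: refs=I C K, marked=C D F G H J L
Mark I: refs=E, marked=C D F G H I J L
Mark K: refs=I G, marked=C D F G H I J K L
Mark E: refs=B K I, marked=C D E F G H I J K L
Mark B: refs=G L, marked=B C D E F G H I J K L
Unmarked (collected): A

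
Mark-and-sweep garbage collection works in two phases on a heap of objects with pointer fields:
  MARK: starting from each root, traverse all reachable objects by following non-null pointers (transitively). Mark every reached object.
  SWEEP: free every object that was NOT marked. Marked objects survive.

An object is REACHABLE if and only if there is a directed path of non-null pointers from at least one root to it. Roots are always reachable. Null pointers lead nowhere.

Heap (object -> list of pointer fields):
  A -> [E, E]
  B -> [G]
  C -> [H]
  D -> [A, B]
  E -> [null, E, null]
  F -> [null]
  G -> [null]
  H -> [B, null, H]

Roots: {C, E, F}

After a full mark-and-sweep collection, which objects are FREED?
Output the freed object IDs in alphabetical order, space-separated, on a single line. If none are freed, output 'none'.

Roots: C E F
Mark C: refs=H, marked=C
Mark E: refs=null E null, marked=C E
Mark F: refs=null, marked=C E F
Mark H: refs=B null H, marked=C E F H
Mark B: refs=G, marked=B C E F H
Mark G: refs=null, marked=B C E F G H
Unmarked (collected): A D

Answer: A D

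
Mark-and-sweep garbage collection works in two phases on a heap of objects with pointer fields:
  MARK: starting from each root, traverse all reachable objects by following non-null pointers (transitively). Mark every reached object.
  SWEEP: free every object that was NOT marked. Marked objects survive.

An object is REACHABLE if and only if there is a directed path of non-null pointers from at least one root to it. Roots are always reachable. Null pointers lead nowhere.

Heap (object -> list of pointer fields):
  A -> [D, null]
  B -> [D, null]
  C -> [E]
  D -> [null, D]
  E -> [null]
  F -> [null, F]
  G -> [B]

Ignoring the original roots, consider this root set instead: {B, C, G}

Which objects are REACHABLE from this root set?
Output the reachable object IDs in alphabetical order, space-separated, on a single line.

Roots: B C G
Mark B: refs=D null, marked=B
Mark C: refs=E, marked=B C
Mark G: refs=B, marked=B C G
Mark D: refs=null D, marked=B C D G
Mark E: refs=null, marked=B C D E G
Unmarked (collected): A F

Answer: B C D E G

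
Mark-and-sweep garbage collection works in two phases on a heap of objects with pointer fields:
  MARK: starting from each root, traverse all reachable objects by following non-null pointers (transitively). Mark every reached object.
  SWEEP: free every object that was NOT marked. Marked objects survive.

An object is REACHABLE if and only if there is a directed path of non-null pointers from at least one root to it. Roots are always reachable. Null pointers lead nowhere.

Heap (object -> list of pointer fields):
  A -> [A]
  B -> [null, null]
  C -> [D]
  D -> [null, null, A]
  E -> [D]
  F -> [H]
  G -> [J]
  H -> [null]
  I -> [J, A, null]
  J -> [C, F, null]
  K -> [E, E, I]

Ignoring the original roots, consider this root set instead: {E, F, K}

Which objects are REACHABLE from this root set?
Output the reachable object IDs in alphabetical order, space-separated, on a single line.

Answer: A C D E F H I J K

Derivation:
Roots: E F K
Mark E: refs=D, marked=E
Mark F: refs=H, marked=E F
Mark K: refs=E E I, marked=E F K
Mark D: refs=null null A, marked=D E F K
Mark H: refs=null, marked=D E F H K
Mark I: refs=J A null, marked=D E F H I K
Mark A: refs=A, marked=A D E F H I K
Mark J: refs=C F null, marked=A D E F H I J K
Mark C: refs=D, marked=A C D E F H I J K
Unmarked (collected): B G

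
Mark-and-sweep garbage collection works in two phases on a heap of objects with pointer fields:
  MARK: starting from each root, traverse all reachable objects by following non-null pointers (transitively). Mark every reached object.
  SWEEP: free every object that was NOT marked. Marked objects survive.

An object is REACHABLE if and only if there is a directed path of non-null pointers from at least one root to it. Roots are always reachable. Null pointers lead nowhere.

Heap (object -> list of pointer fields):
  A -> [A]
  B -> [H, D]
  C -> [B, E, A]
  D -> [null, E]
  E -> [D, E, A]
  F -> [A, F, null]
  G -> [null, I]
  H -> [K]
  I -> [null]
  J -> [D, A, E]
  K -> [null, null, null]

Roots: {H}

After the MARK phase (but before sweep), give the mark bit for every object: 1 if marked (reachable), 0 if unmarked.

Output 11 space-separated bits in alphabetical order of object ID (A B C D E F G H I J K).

Answer: 0 0 0 0 0 0 0 1 0 0 1

Derivation:
Roots: H
Mark H: refs=K, marked=H
Mark K: refs=null null null, marked=H K
Unmarked (collected): A B C D E F G I J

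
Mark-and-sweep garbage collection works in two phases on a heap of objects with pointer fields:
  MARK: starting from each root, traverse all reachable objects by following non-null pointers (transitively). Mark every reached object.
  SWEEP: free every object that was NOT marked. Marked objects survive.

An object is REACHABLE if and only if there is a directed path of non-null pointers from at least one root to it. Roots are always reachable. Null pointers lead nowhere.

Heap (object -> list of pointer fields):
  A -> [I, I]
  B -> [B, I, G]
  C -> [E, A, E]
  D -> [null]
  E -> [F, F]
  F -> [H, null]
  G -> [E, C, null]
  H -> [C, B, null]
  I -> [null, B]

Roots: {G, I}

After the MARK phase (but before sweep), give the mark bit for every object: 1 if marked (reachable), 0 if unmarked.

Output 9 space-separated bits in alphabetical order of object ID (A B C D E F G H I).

Answer: 1 1 1 0 1 1 1 1 1

Derivation:
Roots: G I
Mark G: refs=E C null, marked=G
Mark I: refs=null B, marked=G I
Mark E: refs=F F, marked=E G I
Mark C: refs=E A E, marked=C E G I
Mark B: refs=B I G, marked=B C E G I
Mark F: refs=H null, marked=B C E F G I
Mark A: refs=I I, marked=A B C E F G I
Mark H: refs=C B null, marked=A B C E F G H I
Unmarked (collected): D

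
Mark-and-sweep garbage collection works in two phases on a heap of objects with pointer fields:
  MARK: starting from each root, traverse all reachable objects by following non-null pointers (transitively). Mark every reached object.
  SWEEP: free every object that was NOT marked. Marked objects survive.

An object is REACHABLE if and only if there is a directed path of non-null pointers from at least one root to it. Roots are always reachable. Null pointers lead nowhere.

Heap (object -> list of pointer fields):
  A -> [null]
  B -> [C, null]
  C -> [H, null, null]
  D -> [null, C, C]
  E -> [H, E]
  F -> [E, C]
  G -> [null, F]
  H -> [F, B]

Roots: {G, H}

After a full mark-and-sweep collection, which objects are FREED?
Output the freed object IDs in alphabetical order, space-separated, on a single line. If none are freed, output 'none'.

Answer: A D

Derivation:
Roots: G H
Mark G: refs=null F, marked=G
Mark H: refs=F B, marked=G H
Mark F: refs=E C, marked=F G H
Mark B: refs=C null, marked=B F G H
Mark E: refs=H E, marked=B E F G H
Mark C: refs=H null null, marked=B C E F G H
Unmarked (collected): A D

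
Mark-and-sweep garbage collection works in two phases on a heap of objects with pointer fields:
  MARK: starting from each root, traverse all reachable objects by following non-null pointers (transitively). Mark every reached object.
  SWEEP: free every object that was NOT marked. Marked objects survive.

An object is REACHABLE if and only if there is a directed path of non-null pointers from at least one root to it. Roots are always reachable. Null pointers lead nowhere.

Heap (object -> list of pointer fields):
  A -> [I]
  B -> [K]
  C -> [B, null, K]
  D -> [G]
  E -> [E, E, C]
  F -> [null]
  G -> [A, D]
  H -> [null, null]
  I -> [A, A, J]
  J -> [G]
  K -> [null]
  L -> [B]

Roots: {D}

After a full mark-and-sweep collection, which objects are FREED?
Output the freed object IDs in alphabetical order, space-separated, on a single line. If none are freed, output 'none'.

Answer: B C E F H K L

Derivation:
Roots: D
Mark D: refs=G, marked=D
Mark G: refs=A D, marked=D G
Mark A: refs=I, marked=A D G
Mark I: refs=A A J, marked=A D G I
Mark J: refs=G, marked=A D G I J
Unmarked (collected): B C E F H K L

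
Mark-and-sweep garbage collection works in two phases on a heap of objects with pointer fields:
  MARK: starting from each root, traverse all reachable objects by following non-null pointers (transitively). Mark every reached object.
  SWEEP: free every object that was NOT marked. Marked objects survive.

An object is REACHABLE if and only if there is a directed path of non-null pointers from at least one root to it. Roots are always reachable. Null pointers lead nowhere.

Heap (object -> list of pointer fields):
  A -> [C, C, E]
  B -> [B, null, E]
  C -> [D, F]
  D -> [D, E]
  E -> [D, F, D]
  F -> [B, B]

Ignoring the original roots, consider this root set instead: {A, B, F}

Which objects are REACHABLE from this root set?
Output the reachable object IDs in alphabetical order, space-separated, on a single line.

Answer: A B C D E F

Derivation:
Roots: A B F
Mark A: refs=C C E, marked=A
Mark B: refs=B null E, marked=A B
Mark F: refs=B B, marked=A B F
Mark C: refs=D F, marked=A B C F
Mark E: refs=D F D, marked=A B C E F
Mark D: refs=D E, marked=A B C D E F
Unmarked (collected): (none)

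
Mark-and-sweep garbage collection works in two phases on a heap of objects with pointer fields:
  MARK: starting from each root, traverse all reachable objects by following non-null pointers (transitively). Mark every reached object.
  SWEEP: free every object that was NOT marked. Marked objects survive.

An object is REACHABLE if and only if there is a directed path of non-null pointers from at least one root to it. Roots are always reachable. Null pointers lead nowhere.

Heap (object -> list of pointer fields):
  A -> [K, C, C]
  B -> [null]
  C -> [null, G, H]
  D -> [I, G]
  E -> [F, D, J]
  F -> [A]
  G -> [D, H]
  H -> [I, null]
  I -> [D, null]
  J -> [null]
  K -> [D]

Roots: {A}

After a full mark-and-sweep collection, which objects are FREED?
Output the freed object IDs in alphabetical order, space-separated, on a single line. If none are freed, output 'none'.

Roots: A
Mark A: refs=K C C, marked=A
Mark K: refs=D, marked=A K
Mark C: refs=null G H, marked=A C K
Mark D: refs=I G, marked=A C D K
Mark G: refs=D H, marked=A C D G K
Mark H: refs=I null, marked=A C D G H K
Mark I: refs=D null, marked=A C D G H I K
Unmarked (collected): B E F J

Answer: B E F J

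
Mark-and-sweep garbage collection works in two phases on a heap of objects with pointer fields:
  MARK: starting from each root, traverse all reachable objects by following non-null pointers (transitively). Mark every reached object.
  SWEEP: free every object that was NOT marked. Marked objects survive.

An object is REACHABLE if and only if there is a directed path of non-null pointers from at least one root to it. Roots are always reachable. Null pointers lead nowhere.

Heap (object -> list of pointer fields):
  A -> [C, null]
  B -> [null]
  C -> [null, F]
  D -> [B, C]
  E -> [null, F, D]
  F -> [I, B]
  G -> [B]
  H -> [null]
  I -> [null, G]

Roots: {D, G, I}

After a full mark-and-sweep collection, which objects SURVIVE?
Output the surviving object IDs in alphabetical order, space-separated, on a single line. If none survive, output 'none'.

Roots: D G I
Mark D: refs=B C, marked=D
Mark G: refs=B, marked=D G
Mark I: refs=null G, marked=D G I
Mark B: refs=null, marked=B D G I
Mark C: refs=null F, marked=B C D G I
Mark F: refs=I B, marked=B C D F G I
Unmarked (collected): A E H

Answer: B C D F G I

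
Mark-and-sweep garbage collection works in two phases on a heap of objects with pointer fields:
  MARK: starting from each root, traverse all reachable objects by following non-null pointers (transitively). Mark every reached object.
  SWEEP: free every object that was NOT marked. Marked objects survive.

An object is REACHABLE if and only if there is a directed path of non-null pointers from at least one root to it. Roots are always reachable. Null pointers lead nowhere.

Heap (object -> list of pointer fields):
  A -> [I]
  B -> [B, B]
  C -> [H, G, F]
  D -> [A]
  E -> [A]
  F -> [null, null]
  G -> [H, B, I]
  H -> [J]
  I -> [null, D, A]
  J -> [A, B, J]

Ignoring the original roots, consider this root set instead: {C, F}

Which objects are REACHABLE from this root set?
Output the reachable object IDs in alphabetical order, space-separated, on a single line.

Roots: C F
Mark C: refs=H G F, marked=C
Mark F: refs=null null, marked=C F
Mark H: refs=J, marked=C F H
Mark G: refs=H B I, marked=C F G H
Mark J: refs=A B J, marked=C F G H J
Mark B: refs=B B, marked=B C F G H J
Mark I: refs=null D A, marked=B C F G H I J
Mark A: refs=I, marked=A B C F G H I J
Mark D: refs=A, marked=A B C D F G H I J
Unmarked (collected): E

Answer: A B C D F G H I J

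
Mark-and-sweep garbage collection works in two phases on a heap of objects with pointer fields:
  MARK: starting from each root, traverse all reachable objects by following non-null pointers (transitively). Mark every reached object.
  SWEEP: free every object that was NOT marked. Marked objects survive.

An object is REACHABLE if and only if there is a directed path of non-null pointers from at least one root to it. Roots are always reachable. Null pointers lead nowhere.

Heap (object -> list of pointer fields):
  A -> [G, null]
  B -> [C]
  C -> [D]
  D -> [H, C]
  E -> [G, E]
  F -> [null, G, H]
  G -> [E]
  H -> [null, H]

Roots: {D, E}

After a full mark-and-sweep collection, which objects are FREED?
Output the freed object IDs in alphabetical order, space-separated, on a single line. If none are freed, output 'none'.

Answer: A B F

Derivation:
Roots: D E
Mark D: refs=H C, marked=D
Mark E: refs=G E, marked=D E
Mark H: refs=null H, marked=D E H
Mark C: refs=D, marked=C D E H
Mark G: refs=E, marked=C D E G H
Unmarked (collected): A B F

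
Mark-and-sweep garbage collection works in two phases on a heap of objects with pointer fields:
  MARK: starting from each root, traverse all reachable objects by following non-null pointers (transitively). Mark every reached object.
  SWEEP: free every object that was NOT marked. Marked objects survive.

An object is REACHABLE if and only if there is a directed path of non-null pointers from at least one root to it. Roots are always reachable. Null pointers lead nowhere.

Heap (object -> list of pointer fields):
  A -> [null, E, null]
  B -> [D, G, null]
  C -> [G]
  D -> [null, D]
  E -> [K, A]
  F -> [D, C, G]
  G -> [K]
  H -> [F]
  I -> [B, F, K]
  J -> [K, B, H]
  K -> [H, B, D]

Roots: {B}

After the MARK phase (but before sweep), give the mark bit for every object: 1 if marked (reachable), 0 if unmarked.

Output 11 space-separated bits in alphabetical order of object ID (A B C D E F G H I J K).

Roots: B
Mark B: refs=D G null, marked=B
Mark D: refs=null D, marked=B D
Mark G: refs=K, marked=B D G
Mark K: refs=H B D, marked=B D G K
Mark H: refs=F, marked=B D G H K
Mark F: refs=D C G, marked=B D F G H K
Mark C: refs=G, marked=B C D F G H K
Unmarked (collected): A E I J

Answer: 0 1 1 1 0 1 1 1 0 0 1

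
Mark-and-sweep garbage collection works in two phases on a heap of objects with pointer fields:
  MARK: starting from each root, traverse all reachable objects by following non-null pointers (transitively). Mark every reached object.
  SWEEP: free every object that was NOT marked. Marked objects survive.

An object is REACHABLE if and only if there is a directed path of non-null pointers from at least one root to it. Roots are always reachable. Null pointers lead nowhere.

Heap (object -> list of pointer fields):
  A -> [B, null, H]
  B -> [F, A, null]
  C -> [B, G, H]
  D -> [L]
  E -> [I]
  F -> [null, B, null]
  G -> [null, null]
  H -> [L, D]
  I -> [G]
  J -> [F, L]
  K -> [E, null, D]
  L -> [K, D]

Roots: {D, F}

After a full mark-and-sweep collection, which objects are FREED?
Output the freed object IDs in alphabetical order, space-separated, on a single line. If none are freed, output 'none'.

Roots: D F
Mark D: refs=L, marked=D
Mark F: refs=null B null, marked=D F
Mark L: refs=K D, marked=D F L
Mark B: refs=F A null, marked=B D F L
Mark K: refs=E null D, marked=B D F K L
Mark A: refs=B null H, marked=A B D F K L
Mark E: refs=I, marked=A B D E F K L
Mark H: refs=L D, marked=A B D E F H K L
Mark I: refs=G, marked=A B D E F H I K L
Mark G: refs=null null, marked=A B D E F G H I K L
Unmarked (collected): C J

Answer: C J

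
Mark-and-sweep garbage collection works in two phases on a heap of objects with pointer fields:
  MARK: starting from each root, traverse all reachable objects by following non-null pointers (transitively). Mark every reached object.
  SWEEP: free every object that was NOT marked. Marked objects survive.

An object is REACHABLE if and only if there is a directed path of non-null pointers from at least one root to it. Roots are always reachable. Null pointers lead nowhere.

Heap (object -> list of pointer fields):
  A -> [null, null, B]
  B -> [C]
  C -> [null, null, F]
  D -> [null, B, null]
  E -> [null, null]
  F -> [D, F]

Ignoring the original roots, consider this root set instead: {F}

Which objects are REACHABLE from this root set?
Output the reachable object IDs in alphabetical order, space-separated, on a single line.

Roots: F
Mark F: refs=D F, marked=F
Mark D: refs=null B null, marked=D F
Mark B: refs=C, marked=B D F
Mark C: refs=null null F, marked=B C D F
Unmarked (collected): A E

Answer: B C D F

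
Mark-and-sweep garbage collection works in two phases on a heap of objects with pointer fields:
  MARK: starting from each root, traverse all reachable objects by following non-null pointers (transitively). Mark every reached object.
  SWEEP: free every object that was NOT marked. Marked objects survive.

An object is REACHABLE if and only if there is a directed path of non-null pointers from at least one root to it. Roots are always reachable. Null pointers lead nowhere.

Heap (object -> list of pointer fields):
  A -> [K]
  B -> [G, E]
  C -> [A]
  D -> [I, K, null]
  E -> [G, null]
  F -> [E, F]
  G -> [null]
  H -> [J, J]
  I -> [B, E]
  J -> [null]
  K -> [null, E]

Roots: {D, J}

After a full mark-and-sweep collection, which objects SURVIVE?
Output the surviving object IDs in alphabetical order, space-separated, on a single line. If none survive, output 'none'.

Answer: B D E G I J K

Derivation:
Roots: D J
Mark D: refs=I K null, marked=D
Mark J: refs=null, marked=D J
Mark I: refs=B E, marked=D I J
Mark K: refs=null E, marked=D I J K
Mark B: refs=G E, marked=B D I J K
Mark E: refs=G null, marked=B D E I J K
Mark G: refs=null, marked=B D E G I J K
Unmarked (collected): A C F H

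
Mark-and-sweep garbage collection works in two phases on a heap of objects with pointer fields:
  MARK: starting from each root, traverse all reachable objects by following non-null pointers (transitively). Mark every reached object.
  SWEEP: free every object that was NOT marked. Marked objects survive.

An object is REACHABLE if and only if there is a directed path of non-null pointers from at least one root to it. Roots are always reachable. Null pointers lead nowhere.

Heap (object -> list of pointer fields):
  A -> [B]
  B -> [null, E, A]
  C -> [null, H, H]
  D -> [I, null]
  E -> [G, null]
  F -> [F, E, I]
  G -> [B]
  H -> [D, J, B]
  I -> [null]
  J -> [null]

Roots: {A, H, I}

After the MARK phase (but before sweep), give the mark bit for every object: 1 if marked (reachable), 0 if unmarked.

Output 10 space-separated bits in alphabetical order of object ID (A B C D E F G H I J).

Roots: A H I
Mark A: refs=B, marked=A
Mark H: refs=D J B, marked=A H
Mark I: refs=null, marked=A H I
Mark B: refs=null E A, marked=A B H I
Mark D: refs=I null, marked=A B D H I
Mark J: refs=null, marked=A B D H I J
Mark E: refs=G null, marked=A B D E H I J
Mark G: refs=B, marked=A B D E G H I J
Unmarked (collected): C F

Answer: 1 1 0 1 1 0 1 1 1 1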